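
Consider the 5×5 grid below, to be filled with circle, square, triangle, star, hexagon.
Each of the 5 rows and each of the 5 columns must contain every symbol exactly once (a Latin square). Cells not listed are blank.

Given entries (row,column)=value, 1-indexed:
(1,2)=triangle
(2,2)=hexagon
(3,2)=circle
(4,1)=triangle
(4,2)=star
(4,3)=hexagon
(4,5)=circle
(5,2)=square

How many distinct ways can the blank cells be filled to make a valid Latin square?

Row 1, column 1: eliminating its row and column leaves {circle, square, star, hexagon}.
Row 1, column 3: eliminating its row and column leaves {circle, square, star}.
Row 1, column 4: eliminating its row and column leaves {circle, square, star, hexagon}.
Row 1, column 5: eliminating its row and column leaves {square, star, hexagon}.
Row 2, column 1: eliminating its row and column leaves {circle, square, star}.
Row 2, column 3: eliminating its row and column leaves {circle, square, triangle, star}.
Row 2, column 4: eliminating its row and column leaves {circle, square, triangle, star}.
Row 2, column 5: eliminating its row and column leaves {square, triangle, star}.
Row 3, column 1: eliminating its row and column leaves {square, star, hexagon}.
Row 3, column 3: eliminating its row and column leaves {square, triangle, star}.
Row 3, column 4: eliminating its row and column leaves {square, triangle, star, hexagon}.
Row 3, column 5: eliminating its row and column leaves {square, triangle, star, hexagon}.
Row 4, column 4: eliminating its row and column leaves {square}.
Row 5, column 1: eliminating its row and column leaves {circle, star, hexagon}.
Row 5, column 3: eliminating its row and column leaves {circle, triangle, star}.
Row 5, column 4: eliminating its row and column leaves {circle, triangle, star, hexagon}.
Row 5, column 5: eliminating its row and column leaves {triangle, star, hexagon}.
Enumerating the assignments across these blanks that avoid any row or column repeat gives 56 completions.

56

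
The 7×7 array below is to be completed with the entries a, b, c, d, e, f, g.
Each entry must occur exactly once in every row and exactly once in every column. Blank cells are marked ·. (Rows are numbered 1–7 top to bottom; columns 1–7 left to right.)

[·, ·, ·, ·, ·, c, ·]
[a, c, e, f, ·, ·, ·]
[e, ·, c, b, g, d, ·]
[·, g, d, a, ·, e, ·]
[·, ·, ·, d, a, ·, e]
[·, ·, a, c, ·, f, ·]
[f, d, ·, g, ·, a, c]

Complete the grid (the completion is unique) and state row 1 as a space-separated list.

Row 1, column 4: row 1 has {c} and column 4 has {a, b, c, d, f, g}, leaving only e.
Row 7, column 3: row 7 has {a, c, d, f, g} and column 3 has {a, c, d, e}, leaving only b.
Row 7, column 5: row 7 has {a, b, c, d, f, g} and column 5 has {a, g}, leaving only e.
Row 1, column 1 is narrowed to {b, d, g}; only d is consistent with the remaining cells.
Row 1, column 2 is narrowed to {a, b, f}; only a is consistent with the remaining cells.
Row 3, column 2: row 3 has {b, c, d, e, g} and column 2 has {a, c, d, g}, leaving only f.
Row 3, column 7: row 3 has {b, c, d, e, f, g} and column 7 has {c, e}, leaving only a.
Row 5, column 2: row 5 has {a, d, e} and column 2 has {a, c, d, f, g}, leaving only b.
Row 5, column 6: row 5 has {a, b, d, e} and column 6 has {a, c, d, e, f}, leaving only g.
Row 2, column 6: row 2 has {a, c, e, f} and column 6 has {a, c, d, e, f, g}, leaving only b.
Row 2, column 5: row 2 has {a, b, c, e, f} and column 5 has {a, e, g}, leaving only d.
Row 2, column 7: row 2 has {a, b, c, d, e, f} and column 7 has {a, c, e}, leaving only g.
Row 5, column 1: row 5 has {a, b, d, e, g} and column 1 has {a, d, e, f}, leaving only c.
Row 4, column 1: row 4 has {a, d, e, g} and column 1 has {a, c, d, e, f}, leaving only b.
Row 4, column 7: row 4 has {a, b, d, e, g} and column 7 has {a, c, e, g}, leaving only f.
Row 1, column 7: row 1 has {a, c, d, e} and column 7 has {a, c, e, f, g}, leaving only b.
Row 1, column 5: row 1 has {a, b, c, d, e} and column 5 has {a, d, e, g}, leaving only f.
Row 1, column 3: row 1 has {a, b, c, d, e, f} and column 3 has {a, b, c, d, e}, leaving only g.
So row 1 reads: d a g e f c b.

d a g e f c b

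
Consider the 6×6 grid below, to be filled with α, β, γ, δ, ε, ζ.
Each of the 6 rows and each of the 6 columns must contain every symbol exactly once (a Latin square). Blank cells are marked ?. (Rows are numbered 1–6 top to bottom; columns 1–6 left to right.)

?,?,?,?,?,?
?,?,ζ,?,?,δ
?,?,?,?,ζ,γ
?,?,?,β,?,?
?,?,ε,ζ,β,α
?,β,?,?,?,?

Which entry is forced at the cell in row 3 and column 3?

β

Row 3, column 3 is narrowed to {α, β, δ}.
If it were α, propagating the remaining blanks reaches a contradiction.
If it were δ, propagating the remaining blanks reaches a contradiction.
So row 3, column 3 must be β.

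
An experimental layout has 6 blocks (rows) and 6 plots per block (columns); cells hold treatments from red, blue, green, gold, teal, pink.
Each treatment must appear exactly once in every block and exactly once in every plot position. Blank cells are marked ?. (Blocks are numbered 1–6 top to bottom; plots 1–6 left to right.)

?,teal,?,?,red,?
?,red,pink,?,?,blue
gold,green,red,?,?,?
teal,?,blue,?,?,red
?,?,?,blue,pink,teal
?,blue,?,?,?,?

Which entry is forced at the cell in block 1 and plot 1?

Block 2, plot 1: block 2 has {red, blue, pink} and plot 1 has {gold, teal}, leaving only green.
Block 3, plot 6: block 3 has {red, green, gold} and plot 6 has {red, blue, teal}, leaving only pink.
Block 3, plot 4: block 3 has {red, green, gold, pink} and plot 4 has {blue}, leaving only teal.
Block 2, plot 4: block 2 has {red, blue, green, pink} and plot 4 has {blue, teal}, leaving only gold.
Block 2, plot 5: block 2 has {red, blue, green, gold, pink} and plot 5 has {red, pink}, leaving only teal.
Block 3, plot 5: block 3 has {red, green, gold, teal, pink} and plot 5 has {red, teal, pink}, leaving only blue.
Block 5, plot 1: block 5 has {blue, teal, pink} and plot 1 has {green, gold, teal}, leaving only red.
Block 5, plot 2: block 5 has {red, blue, teal, pink} and plot 2 has {red, blue, green, teal}, leaving only gold.
Block 4, plot 2: block 4 has {red, blue, teal} and plot 2 has {red, blue, green, gold, teal}, leaving only pink.
Block 4, plot 4: block 4 has {red, blue, teal, pink} and plot 4 has {blue, gold, teal}, leaving only green.
Block 1, plot 4: block 1 has {red, teal} and plot 4 has {blue, green, gold, teal}, leaving only pink.
Block 1 already has {red, teal, pink} and plot 1 already has {red, green, gold, teal}, so block 1, plot 1 must be blue.

blue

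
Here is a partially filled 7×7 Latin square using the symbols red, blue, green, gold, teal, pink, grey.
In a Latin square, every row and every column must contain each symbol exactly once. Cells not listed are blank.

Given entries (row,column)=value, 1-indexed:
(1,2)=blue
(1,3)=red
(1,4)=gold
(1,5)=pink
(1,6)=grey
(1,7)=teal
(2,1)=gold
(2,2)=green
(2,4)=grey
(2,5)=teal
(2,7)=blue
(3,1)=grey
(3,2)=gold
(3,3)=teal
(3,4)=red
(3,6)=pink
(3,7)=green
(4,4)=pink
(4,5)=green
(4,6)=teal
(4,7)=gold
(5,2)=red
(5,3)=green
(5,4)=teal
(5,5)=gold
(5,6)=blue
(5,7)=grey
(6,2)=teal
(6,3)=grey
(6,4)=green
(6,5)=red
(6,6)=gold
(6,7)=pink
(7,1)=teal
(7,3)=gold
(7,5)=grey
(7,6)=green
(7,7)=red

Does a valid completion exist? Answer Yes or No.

No row or column among the givens repeats a symbol, and propagating forced cells runs into no contradiction.
One valid completion exists (for instance, green blue red gold pink grey teal / gold green pink grey teal red blue / grey gold teal red blue pink green / red grey blue pink green teal gold / pink red green teal gold blue grey / blue teal grey green red gold pink / teal pink gold blue grey green red).

Yes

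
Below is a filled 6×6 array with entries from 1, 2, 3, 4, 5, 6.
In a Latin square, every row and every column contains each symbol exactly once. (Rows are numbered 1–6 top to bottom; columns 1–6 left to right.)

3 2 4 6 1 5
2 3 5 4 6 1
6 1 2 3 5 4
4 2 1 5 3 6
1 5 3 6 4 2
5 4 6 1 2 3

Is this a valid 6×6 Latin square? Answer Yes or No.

No

Every row is a permutation, but column 4 contains 6 twice (at rows 1 and 5).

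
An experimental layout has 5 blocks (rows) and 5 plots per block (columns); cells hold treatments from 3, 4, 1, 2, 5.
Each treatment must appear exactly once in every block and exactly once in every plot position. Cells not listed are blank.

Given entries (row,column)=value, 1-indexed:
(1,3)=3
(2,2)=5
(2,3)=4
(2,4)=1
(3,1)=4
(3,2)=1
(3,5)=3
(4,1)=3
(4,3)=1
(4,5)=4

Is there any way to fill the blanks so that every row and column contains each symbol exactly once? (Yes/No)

Block 2, plot 1: block 2 has {4, 1, 5} and plot 1 has {3, 4}, so it must be 2.
Now block 2, plot 5: block 2 together with plot 5 already contain {3, 4, 1, 2, 5} — every symbol — so nothing can go there. The grid has no valid completion.

No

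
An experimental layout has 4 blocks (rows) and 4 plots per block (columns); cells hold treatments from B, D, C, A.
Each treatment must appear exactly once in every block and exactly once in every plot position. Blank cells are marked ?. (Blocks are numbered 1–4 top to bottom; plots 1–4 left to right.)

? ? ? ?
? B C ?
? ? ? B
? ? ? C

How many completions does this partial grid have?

8

Block 1, plot 1: eliminating its block and plot leaves {B, D, C, A}.
Block 1, plot 2: eliminating its block and plot leaves {D, C, A}.
Block 1, plot 3: eliminating its block and plot leaves {B, D, A}.
Block 1, plot 4: eliminating its block and plot leaves {D, A}.
Block 2, plot 1: eliminating its block and plot leaves {D, A}.
Block 2, plot 4: eliminating its block and plot leaves {D, A}.
Block 3, plot 1: eliminating its block and plot leaves {D, C, A}.
Block 3, plot 2: eliminating its block and plot leaves {D, C, A}.
Block 3, plot 3: eliminating its block and plot leaves {D, A}.
Block 4, plot 1: eliminating its block and plot leaves {B, D, A}.
Block 4, plot 2: eliminating its block and plot leaves {D, A}.
Block 4, plot 3: eliminating its block and plot leaves {B, D, A}.
Enumerating the assignments across these blanks that avoid any block or plot repeat gives 8 completions.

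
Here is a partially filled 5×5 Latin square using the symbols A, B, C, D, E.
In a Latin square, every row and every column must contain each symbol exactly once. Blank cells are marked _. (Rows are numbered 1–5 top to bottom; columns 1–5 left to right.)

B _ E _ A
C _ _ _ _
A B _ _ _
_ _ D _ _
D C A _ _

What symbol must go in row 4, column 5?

C

Row 1, column 2: row 1 has {A, B, E} and column 2 has {B, C}, leaving only D.
Row 1, column 4: row 1 has {A, B, D, E} and column 4 has {}, leaving only C.
Row 2, column 3: row 2 has {C} and column 3 has {A, D, E}, leaving only B.
Row 3, column 3: row 3 has {A, B} and column 3 has {A, B, D, E}, leaving only C.
Row 4, column 1: row 4 has {D} and column 1 has {A, B, C, D}, leaving only E.
Row 4, column 2: row 4 has {D, E} and column 2 has {B, C, D}, leaving only A.
Row 2, column 2: row 2 has {B, C} and column 2 has {A, B, C, D}, leaving only E.
Row 2, column 5: row 2 has {B, C, E} and column 5 has {A}, leaving only D.
Row 2, column 4: row 2 has {B, C, D, E} and column 4 has {C}, leaving only A.
Row 3, column 5: row 3 has {A, B, C} and column 5 has {A, D}, leaving only E.
Row 3, column 4: row 3 has {A, B, C, E} and column 4 has {A, C}, leaving only D.
Row 4, column 4: row 4 has {A, D, E} and column 4 has {A, C, D}, leaving only B.
Row 4 already has {A, B, D, E} and column 5 already has {A, D, E}, so row 4, column 5 must be C.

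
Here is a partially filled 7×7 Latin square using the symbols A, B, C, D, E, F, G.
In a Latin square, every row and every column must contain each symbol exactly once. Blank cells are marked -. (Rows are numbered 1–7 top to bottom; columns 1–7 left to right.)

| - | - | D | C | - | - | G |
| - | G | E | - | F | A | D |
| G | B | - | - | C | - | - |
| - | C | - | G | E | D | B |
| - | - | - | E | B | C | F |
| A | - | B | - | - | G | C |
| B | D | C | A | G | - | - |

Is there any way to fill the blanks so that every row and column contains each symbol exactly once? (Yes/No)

No row or column among the givens repeats a symbol, and propagating forced cells runs into no contradiction.
One valid completion exists (for instance, E F D C A B G / C G E B F A D / G B F D C E A / F C A G E D B / D A G E B C F / A E B F D G C / B D C A G F E).

Yes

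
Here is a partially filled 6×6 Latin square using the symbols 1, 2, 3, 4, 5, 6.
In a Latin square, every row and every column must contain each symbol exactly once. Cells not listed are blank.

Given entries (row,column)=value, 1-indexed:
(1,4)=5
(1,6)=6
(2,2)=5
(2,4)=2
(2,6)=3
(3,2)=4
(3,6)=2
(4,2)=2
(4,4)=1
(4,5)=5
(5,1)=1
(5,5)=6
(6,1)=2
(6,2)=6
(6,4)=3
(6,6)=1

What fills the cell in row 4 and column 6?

Row 4 already has {1, 2, 5} and column 6 already has {1, 2, 3, 6}, so row 4, column 6 must be 4.

4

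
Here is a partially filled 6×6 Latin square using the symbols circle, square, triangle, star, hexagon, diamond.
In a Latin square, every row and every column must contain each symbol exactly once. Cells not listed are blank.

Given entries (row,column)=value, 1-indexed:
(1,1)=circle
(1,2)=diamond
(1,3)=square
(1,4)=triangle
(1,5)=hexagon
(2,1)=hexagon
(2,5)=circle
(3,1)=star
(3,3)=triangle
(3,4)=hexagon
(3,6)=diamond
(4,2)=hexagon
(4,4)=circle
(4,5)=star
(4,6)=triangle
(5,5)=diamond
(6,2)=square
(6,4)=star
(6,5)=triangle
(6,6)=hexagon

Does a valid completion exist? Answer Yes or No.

No row or column among the givens repeats a symbol, and propagating forced cells runs into no contradiction.
One valid completion exists (for instance, circle diamond square triangle hexagon star / hexagon triangle star diamond circle square / star circle triangle hexagon square diamond / square hexagon diamond circle star triangle / triangle star hexagon square diamond circle / diamond square circle star triangle hexagon).

Yes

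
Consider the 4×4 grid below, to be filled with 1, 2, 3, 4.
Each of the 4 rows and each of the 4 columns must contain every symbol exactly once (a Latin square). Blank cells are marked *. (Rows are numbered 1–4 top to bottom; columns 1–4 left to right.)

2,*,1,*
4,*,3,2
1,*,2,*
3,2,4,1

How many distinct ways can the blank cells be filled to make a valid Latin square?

2

Row 1, column 2: eliminating its row and column leaves {3, 4}.
Row 1, column 4: eliminating its row and column leaves {3, 4}.
Row 2, column 2: eliminating its row and column leaves {1}.
Row 3, column 2: eliminating its row and column leaves {3, 4}.
Row 3, column 4: eliminating its row and column leaves {3, 4}.
Enumerating the assignments across these blanks that avoid any row or column repeat gives 2 completions.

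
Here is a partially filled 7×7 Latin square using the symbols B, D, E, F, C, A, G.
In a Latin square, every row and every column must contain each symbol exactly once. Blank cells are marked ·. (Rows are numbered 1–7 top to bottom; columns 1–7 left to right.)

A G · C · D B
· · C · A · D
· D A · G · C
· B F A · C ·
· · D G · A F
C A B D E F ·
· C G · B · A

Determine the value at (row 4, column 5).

Row 4 already has {B, F, C, A} and column 5 already has {B, E, A, G}, so row 4, column 5 must be D.

D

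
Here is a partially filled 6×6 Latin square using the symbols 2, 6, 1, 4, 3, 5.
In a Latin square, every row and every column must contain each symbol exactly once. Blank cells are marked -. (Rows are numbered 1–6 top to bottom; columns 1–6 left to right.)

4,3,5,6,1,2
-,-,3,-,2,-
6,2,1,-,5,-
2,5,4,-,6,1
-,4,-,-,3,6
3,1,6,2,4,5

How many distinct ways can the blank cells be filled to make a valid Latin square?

Row 2, column 1: eliminating its row and column leaves {1, 5}.
Row 2, column 2: eliminating its row and column leaves {6}.
Row 2, column 4: eliminating its row and column leaves {1, 4, 5}.
Row 2, column 6: eliminating its row and column leaves {4}.
Row 3, column 4: eliminating its row and column leaves {4, 3}.
Row 3, column 6: eliminating its row and column leaves {4, 3}.
Row 4, column 4: eliminating its row and column leaves {3}.
Row 5, column 1: eliminating its row and column leaves {1, 5}.
Row 5, column 3: eliminating its row and column leaves {2}.
Row 5, column 4: eliminating its row and column leaves {1, 5}.
Enumerating the assignments across these blanks that avoid any row or column repeat gives 2 completions.

2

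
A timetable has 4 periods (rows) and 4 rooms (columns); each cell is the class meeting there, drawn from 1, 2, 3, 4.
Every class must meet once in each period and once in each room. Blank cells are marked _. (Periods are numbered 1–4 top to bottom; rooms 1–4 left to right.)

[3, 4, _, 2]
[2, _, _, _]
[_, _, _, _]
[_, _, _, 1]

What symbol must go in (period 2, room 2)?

1

Period 1, room 3: period 1 has {2, 3, 4} and room 3 has {}, leaving only 1.
Period 4, room 1: period 4 has {1} and room 1 has {2, 3}, leaving only 4.
Period 3, room 1: period 3 has {} and room 1 has {2, 3, 4}, leaving only 1.
Period 2, room 2 is narrowed to {1, 3}.
If it were 3, then period 2, room 4 would be left with no valid symbol.
So period 2, room 2 must be 1.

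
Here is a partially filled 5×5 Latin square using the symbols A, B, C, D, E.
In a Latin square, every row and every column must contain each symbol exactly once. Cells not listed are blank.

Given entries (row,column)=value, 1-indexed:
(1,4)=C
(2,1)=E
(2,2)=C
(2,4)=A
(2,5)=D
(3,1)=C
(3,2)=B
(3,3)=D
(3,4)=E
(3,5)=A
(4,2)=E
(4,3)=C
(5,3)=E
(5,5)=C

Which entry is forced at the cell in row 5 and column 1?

D

Row 2, column 3: row 2 has {A, C, D, E} and column 3 has {C, D, E}, leaving only B.
Row 1, column 3: row 1 has {C} and column 3 has {B, C, D, E}, leaving only A.
Row 1, column 2: row 1 has {A, C} and column 2 has {B, C, E}, leaving only D.
Row 1, column 1: row 1 has {A, C, D} and column 1 has {C, E}, leaving only B.
Row 1, column 5: row 1 has {A, B, C, D} and column 5 has {A, C, D}, leaving only E.
Row 4, column 5: row 4 has {C, E} and column 5 has {A, C, D, E}, leaving only B.
Row 4, column 4: row 4 has {B, C, E} and column 4 has {A, C, E}, leaving only D.
Row 4, column 1: row 4 has {B, C, D, E} and column 1 has {B, C, E}, leaving only A.
Row 5 already has {C, E} and column 1 already has {A, B, C, E}, so row 5, column 1 must be D.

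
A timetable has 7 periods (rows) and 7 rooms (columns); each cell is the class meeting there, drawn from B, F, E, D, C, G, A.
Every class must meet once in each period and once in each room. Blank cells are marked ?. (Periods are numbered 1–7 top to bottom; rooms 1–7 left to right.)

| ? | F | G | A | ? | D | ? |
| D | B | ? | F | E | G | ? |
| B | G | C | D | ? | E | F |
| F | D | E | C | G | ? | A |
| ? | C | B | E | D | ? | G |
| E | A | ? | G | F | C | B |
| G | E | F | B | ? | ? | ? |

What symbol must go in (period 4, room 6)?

B

Period 4 already has {F, E, D, C, G, A} and room 6 already has {E, D, C, G}, so period 4, room 6 must be B.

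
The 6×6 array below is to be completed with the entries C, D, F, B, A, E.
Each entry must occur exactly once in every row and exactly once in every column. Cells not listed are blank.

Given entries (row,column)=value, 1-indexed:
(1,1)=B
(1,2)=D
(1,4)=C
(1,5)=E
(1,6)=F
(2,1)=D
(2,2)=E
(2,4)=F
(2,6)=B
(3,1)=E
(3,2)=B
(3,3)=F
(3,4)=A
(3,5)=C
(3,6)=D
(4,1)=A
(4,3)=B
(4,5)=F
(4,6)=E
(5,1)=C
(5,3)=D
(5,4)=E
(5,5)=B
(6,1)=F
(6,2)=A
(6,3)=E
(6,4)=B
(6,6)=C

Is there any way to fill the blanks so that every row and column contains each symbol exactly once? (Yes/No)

No row or column among the givens repeats a symbol, and propagating forced cells runs into no contradiction.
One valid completion exists (for instance, B D A C E F / D E C F A B / E B F A C D / A C B D F E / C F D E B A / F A E B D C).

Yes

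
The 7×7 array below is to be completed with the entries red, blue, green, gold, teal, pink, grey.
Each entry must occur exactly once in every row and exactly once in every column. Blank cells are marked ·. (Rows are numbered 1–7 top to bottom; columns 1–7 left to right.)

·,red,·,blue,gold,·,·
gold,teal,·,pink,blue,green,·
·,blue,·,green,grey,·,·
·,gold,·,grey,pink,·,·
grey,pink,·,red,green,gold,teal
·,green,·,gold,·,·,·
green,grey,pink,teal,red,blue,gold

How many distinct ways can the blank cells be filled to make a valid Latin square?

8

Row 1, column 1: eliminating its row and column leaves {teal, pink}.
Row 1, column 3: eliminating its row and column leaves {green, teal, grey}.
Row 1, column 6: eliminating its row and column leaves {teal, pink, grey}.
Row 1, column 7: eliminating its row and column leaves {green, pink, grey}.
Row 2, column 3: eliminating its row and column leaves {red, grey}.
Row 2, column 7: eliminating its row and column leaves {red, grey}.
Row 3, column 1: eliminating its row and column leaves {red, teal, pink}.
Row 3, column 3: eliminating its row and column leaves {red, gold, teal}.
Row 3, column 6: eliminating its row and column leaves {red, teal, pink}.
Row 3, column 7: eliminating its row and column leaves {red, pink}.
Row 4, column 1: eliminating its row and column leaves {red, blue, teal}.
Row 4, column 3: eliminating its row and column leaves {red, blue, green, teal}.
Row 4, column 6: eliminating its row and column leaves {red, teal}.
Row 4, column 7: eliminating its row and column leaves {red, blue, green}.
Row 5, column 3: eliminating its row and column leaves {blue}.
Row 6, column 1: eliminating its row and column leaves {red, blue, teal, pink}.
Row 6, column 3: eliminating its row and column leaves {red, blue, teal, grey}.
Row 6, column 5: eliminating its row and column leaves {teal}.
Row 6, column 6: eliminating its row and column leaves {red, teal, pink, grey}.
Row 6, column 7: eliminating its row and column leaves {red, blue, pink, grey}.
Enumerating the assignments across these blanks that avoid any row or column repeat gives 8 completions.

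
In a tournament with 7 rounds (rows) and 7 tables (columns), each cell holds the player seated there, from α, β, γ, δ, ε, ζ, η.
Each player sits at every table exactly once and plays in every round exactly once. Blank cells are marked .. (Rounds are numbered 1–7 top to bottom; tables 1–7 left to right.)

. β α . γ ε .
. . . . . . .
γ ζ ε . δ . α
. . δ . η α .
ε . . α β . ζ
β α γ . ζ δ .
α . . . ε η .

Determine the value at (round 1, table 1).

Round 2, table 5: round 2 has {} and table 5 has {β, γ, δ, ε, ζ, η}, leaving only α.
Round 3, table 6: round 3 has {α, γ, δ, ε, ζ} and table 6 has {α, δ, ε, η}, leaving only β.
Round 3, table 4: round 3 has {α, β, γ, δ, ε, ζ} and table 4 has {α}, leaving only η.
Round 4, table 1: round 4 has {α, δ, η} and table 1 has {α, β, γ, ε}, leaving only ζ.
Round 5, table 3: round 5 has {α, β, ε, ζ} and table 3 has {α, γ, δ, ε}, leaving only η.
Round 5, table 6: round 5 has {α, β, ε, ζ, η} and table 6 has {α, β, δ, ε, η}, leaving only γ.
Round 2, table 6: round 2 has {α} and table 6 has {α, β, γ, δ, ε, η}, leaving only ζ.
Round 2, table 3: round 2 has {α, ζ} and table 3 has {α, γ, δ, ε, η}, leaving only β.
Round 5, table 2: round 5 has {α, β, γ, ε, ζ, η} and table 2 has {α, β, ζ}, leaving only δ.
Round 6, table 4: round 6 has {α, β, γ, δ, ζ} and table 4 has {α, η}, leaving only ε.
Round 6, table 7: round 6 has {α, β, γ, δ, ε, ζ} and table 7 has {α, ζ}, leaving only η.
Round 1, table 7: round 1 has {α, β, γ, ε} and table 7 has {α, ζ, η}, leaving only δ.
Round 1 already has {α, β, γ, δ, ε} and table 1 already has {α, β, γ, ε, ζ}, so round 1, table 1 must be η.

η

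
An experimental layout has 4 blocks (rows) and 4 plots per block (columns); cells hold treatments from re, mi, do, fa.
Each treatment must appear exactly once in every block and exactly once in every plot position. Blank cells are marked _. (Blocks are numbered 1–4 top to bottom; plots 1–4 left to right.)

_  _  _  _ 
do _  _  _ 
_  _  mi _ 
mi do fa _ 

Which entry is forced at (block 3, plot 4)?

do

Block 2, plot 3: block 2 has {do} and plot 3 has {mi, fa}, leaving only re.
Block 1, plot 3: block 1 has {} and plot 3 has {re, mi, fa}, leaving only do.
Block 4, plot 4: block 4 has {mi, do, fa} and plot 4 has {}, leaving only re.
Block 3, plot 4 is narrowed to {do, fa}.
If it were fa, then block 2, plot 4 would be left with no valid symbol.
So block 3, plot 4 must be do.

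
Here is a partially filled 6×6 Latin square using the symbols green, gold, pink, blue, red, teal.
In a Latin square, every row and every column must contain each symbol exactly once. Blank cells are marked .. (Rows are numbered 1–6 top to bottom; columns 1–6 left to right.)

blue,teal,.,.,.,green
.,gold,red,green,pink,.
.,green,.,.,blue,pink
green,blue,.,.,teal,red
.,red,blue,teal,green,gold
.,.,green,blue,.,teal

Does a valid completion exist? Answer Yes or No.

No row or column among the givens repeats a symbol, and propagating forced cells runs into no contradiction.
One valid completion exists (for instance, blue teal gold pink red green / teal gold red green pink blue / gold green teal red blue pink / green blue pink gold teal red / pink red blue teal green gold / red pink green blue gold teal).

Yes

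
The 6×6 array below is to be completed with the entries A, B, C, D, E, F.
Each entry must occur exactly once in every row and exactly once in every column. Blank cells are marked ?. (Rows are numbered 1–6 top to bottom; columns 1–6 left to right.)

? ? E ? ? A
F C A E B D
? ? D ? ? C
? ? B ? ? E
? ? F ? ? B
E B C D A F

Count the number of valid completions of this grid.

Row 1, column 1: eliminating its row and column leaves {B, C, D}.
Row 1, column 2: eliminating its row and column leaves {D, F}.
Row 1, column 4: eliminating its row and column leaves {B, C, F}.
Row 1, column 5: eliminating its row and column leaves {C, D, F}.
Row 3, column 1: eliminating its row and column leaves {A, B}.
Row 3, column 2: eliminating its row and column leaves {A, E, F}.
Row 3, column 4: eliminating its row and column leaves {A, B, F}.
Row 3, column 5: eliminating its row and column leaves {E, F}.
Row 4, column 1: eliminating its row and column leaves {A, C, D}.
Row 4, column 2: eliminating its row and column leaves {A, D, F}.
Row 4, column 4: eliminating its row and column leaves {A, C, F}.
Row 4, column 5: eliminating its row and column leaves {C, D, F}.
Row 5, column 1: eliminating its row and column leaves {A, C, D}.
Row 5, column 2: eliminating its row and column leaves {A, D, E}.
Row 5, column 4: eliminating its row and column leaves {A, C}.
Row 5, column 5: eliminating its row and column leaves {C, D, E}.
Enumerating the assignments across these blanks that avoid any row or column repeat gives 14 completions.

14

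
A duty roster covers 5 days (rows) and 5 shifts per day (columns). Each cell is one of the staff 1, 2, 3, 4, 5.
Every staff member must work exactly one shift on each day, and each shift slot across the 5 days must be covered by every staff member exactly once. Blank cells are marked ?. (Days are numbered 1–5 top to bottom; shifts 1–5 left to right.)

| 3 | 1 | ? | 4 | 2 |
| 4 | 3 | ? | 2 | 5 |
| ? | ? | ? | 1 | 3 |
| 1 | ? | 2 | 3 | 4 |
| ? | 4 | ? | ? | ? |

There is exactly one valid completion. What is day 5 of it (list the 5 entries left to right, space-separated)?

2 4 3 5 1

Day 5, shift 4: day 5 has {4} and shift 4 has {1, 2, 3, 4}, leaving only 5.
Day 5, shift 1: day 5 has {4, 5} and shift 1 has {1, 3, 4}, leaving only 2.
Day 5, shift 5: day 5 has {2, 4, 5} and shift 5 has {2, 3, 4, 5}, leaving only 1.
Day 5, shift 3: day 5 has {1, 2, 4, 5} and shift 3 has {2}, leaving only 3.
So day 5 reads: 2 4 3 5 1.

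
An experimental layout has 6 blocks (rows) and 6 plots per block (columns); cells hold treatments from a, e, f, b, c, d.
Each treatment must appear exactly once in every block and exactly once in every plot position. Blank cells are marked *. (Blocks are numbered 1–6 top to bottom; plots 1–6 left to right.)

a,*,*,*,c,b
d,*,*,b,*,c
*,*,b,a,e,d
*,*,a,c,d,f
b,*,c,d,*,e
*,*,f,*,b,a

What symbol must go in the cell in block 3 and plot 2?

c

Block 2, plot 3: block 2 has {b, c, d} and plot 3 has {a, f, b, c}, leaving only e.
Block 1, plot 3: block 1 has {a, b, c} and plot 3 has {a, e, f, b, c}, leaving only d.
Block 4, plot 1: block 4 has {a, f, c, d} and plot 1 has {a, b, d}, leaving only e.
Block 4, plot 2: block 4 has {a, e, f, c, d} and plot 2 has {}, leaving only b.
Block 6, plot 1: block 6 has {a, f, b} and plot 1 has {a, e, b, d}, leaving only c.
Block 3, plot 1: block 3 has {a, e, b, d} and plot 1 has {a, e, b, c, d}, leaving only f.
Block 3 already has {a, e, f, b, d} and plot 2 already has {b}, so block 3, plot 2 must be c.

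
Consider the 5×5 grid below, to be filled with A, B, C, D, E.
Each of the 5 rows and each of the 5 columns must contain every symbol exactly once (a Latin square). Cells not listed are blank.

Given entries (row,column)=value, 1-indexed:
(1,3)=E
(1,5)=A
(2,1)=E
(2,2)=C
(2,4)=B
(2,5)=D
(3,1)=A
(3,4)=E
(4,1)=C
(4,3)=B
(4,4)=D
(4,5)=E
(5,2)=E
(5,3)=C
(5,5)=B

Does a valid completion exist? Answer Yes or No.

No row or column among the givens repeats a symbol, and propagating forced cells runs into no contradiction.
One valid completion exists (for instance, B D E C A / E C A B D / A B D E C / C A B D E / D E C A B).

Yes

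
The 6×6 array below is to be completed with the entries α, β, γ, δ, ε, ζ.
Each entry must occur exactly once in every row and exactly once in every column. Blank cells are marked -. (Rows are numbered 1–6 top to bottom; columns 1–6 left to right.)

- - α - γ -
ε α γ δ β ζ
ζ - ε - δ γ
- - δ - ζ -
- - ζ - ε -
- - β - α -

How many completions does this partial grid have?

Row 1, column 1: eliminating its row and column leaves {β, δ}.
Row 1, column 2: eliminating its row and column leaves {β, δ, ε, ζ}.
Row 1, column 4: eliminating its row and column leaves {β, ε, ζ}.
Row 1, column 6: eliminating its row and column leaves {β, δ, ε}.
Row 3, column 2: eliminating its row and column leaves {β}.
Row 3, column 4: eliminating its row and column leaves {α, β}.
Row 4, column 1: eliminating its row and column leaves {α, β, γ}.
Row 4, column 2: eliminating its row and column leaves {β, γ, ε}.
Row 4, column 4: eliminating its row and column leaves {α, β, γ, ε}.
Row 4, column 6: eliminating its row and column leaves {α, β, ε}.
Row 5, column 1: eliminating its row and column leaves {α, β, γ, δ}.
Row 5, column 2: eliminating its row and column leaves {β, γ, δ}.
Row 5, column 4: eliminating its row and column leaves {α, β, γ}.
Row 5, column 6: eliminating its row and column leaves {α, β, δ}.
Row 6, column 1: eliminating its row and column leaves {γ, δ}.
Row 6, column 2: eliminating its row and column leaves {γ, δ, ε, ζ}.
Row 6, column 4: eliminating its row and column leaves {γ, ε, ζ}.
Row 6, column 6: eliminating its row and column leaves {δ, ε}.
Enumerating the assignments across these blanks that avoid any row or column repeat gives 10 completions.

10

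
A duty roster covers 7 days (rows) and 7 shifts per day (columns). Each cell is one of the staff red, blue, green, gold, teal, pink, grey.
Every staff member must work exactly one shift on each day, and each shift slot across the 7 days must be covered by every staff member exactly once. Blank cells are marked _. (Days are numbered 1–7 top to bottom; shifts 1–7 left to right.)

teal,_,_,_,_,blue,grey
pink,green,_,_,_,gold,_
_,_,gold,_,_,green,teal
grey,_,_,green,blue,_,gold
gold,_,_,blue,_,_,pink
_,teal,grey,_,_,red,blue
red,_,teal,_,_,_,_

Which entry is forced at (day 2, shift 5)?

grey

Day 2, shift 7: day 2 has {green, gold, pink} and shift 7 has {blue, gold, teal, pink, grey}, leaving only red.
Day 2, shift 3: day 2 has {red, green, gold, pink} and shift 3 has {gold, teal, grey}, leaving only blue.
Day 3, shift 1: day 3 has {green, gold, teal} and shift 1 has {red, gold, teal, pink, grey}, leaving only blue.
Day 6, shift 1: day 6 has {red, blue, teal, grey} and shift 1 has {red, blue, gold, teal, pink, grey}, leaving only green.
Day 7, shift 7: day 7 has {red, teal} and shift 7 has {red, blue, gold, teal, pink, grey}, leaving only green.
Day 2, shift 5 is narrowed to {teal, grey}.
If it were teal, propagating the remaining blanks reaches a contradiction.
So day 2, shift 5 must be grey.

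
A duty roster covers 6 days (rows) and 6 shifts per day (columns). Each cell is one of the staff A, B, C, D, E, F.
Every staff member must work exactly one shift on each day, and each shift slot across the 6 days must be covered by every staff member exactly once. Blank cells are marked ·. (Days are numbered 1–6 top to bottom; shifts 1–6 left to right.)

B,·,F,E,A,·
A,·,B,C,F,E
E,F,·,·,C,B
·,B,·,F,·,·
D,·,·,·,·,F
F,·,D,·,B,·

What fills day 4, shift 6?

A

Day 2, shift 2: day 2 has {A, B, C, E, F} and shift 2 has {B, F}, leaving only D.
Day 1, shift 2: day 1 has {A, B, E, F} and shift 2 has {B, D, F}, leaving only C.
Day 1, shift 6: day 1 has {A, B, C, E, F} and shift 6 has {B, E, F}, leaving only D.
Day 3, shift 3: day 3 has {B, C, E, F} and shift 3 has {B, D, F}, leaving only A.
Day 3, shift 4: day 3 has {A, B, C, E, F} and shift 4 has {C, E, F}, leaving only D.
Day 4, shift 1: day 4 has {B, F} and shift 1 has {A, B, D, E, F}, leaving only C.
Day 4 already has {B, C, F} and shift 6 already has {B, D, E, F}, so day 4, shift 6 must be A.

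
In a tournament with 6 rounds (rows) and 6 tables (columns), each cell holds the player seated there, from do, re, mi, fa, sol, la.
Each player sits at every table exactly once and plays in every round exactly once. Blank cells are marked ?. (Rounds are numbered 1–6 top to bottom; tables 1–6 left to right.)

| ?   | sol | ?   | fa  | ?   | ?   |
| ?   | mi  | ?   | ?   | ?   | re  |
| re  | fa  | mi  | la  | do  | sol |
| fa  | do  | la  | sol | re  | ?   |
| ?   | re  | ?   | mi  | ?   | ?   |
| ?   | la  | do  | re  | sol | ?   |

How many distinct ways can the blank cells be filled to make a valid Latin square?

3

Round 1, table 1: eliminating its round and table leaves {do, mi, la}.
Round 1, table 3: eliminating its round and table leaves {re}.
Round 1, table 5: eliminating its round and table leaves {mi, la}.
Round 1, table 6: eliminating its round and table leaves {do, mi, la}.
Round 2, table 1: eliminating its round and table leaves {do, sol, la}.
Round 2, table 3: eliminating its round and table leaves {fa, sol}.
Round 2, table 4: eliminating its round and table leaves {do}.
Round 2, table 5: eliminating its round and table leaves {fa, la}.
Round 4, table 6: eliminating its round and table leaves {mi}.
Round 5, table 1: eliminating its round and table leaves {do, sol, la}.
Round 5, table 3: eliminating its round and table leaves {fa, sol}.
Round 5, table 5: eliminating its round and table leaves {fa, la}.
Round 5, table 6: eliminating its round and table leaves {do, fa, la}.
Round 6, table 1: eliminating its round and table leaves {mi}.
Round 6, table 6: eliminating its round and table leaves {mi, fa}.
Enumerating the assignments across these blanks that avoid any round or table repeat gives 3 completions.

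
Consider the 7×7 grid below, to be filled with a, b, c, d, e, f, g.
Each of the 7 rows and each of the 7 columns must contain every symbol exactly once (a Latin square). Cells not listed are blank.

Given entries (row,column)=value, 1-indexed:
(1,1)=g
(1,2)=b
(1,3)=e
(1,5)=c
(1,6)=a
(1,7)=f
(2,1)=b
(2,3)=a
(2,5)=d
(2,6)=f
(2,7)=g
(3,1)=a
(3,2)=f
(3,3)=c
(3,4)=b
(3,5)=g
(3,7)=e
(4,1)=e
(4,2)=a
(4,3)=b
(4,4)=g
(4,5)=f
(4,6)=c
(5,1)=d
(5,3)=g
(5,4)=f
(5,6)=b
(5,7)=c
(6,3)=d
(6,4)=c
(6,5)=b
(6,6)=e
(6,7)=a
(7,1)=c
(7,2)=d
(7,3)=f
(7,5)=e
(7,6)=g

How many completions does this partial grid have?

1

Row 1, column 4: eliminating its row and column leaves {d}.
Row 2, column 2: eliminating its row and column leaves {c, e}.
Row 2, column 4: eliminating its row and column leaves {e}.
Row 3, column 6: eliminating its row and column leaves {d}.
Row 4, column 7: eliminating its row and column leaves {d}.
Row 5, column 2: eliminating its row and column leaves {e}.
Row 5, column 5: eliminating its row and column leaves {a}.
Row 6, column 1: eliminating its row and column leaves {f}.
Row 6, column 2: eliminating its row and column leaves {g}.
Row 7, column 4: eliminating its row and column leaves {a}.
Row 7, column 7: eliminating its row and column leaves {b}.
Only one assignment across all blanks avoids any row or column repeat, giving 1 completion.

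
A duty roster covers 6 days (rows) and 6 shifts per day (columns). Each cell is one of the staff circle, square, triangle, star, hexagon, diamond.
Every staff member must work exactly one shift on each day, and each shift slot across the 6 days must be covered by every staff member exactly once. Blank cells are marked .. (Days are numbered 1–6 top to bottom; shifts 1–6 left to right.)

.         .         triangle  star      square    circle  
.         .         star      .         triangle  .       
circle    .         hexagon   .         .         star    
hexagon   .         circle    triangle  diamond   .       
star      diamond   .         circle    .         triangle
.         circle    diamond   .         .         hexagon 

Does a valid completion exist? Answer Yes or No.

Day 3, shift 5: day 3 together with shift 5 already contain {circle, square, triangle, star, hexagon, diamond} — every symbol — so nothing can go there. The grid has no valid completion.

No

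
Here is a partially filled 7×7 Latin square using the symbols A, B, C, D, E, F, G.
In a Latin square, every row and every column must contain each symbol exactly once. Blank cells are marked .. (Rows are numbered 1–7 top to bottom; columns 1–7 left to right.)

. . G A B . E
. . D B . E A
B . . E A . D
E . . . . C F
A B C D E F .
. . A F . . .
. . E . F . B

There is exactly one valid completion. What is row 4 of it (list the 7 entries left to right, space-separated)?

Row 4, column 3: row 4 has {C, E, F} and column 3 has {A, C, D, E, G}, leaving only B.
Row 4, column 4: row 4 has {B, C, E, F} and column 4 has {A, B, D, E, F}, leaving only G.
Row 4, column 5: row 4 has {B, C, E, F, G} and column 5 has {A, B, E, F}, leaving only D.
Row 4, column 2: row 4 has {B, C, D, E, F, G} and column 2 has {B}, leaving only A.
So row 4 reads: E A B G D C F.

E A B G D C F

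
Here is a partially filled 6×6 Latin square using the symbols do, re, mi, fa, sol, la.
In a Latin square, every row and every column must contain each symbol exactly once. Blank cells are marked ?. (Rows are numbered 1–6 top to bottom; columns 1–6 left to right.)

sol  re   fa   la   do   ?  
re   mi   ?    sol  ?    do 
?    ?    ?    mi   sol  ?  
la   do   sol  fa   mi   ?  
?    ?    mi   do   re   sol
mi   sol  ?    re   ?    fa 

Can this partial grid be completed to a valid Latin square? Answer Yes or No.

Yes

No row or column among the givens repeats a symbol, and propagating forced cells runs into no contradiction.
One valid completion exists (for instance, sol re fa la do mi / re mi la sol fa do / do fa re mi sol la / la do sol fa mi re / fa la mi do re sol / mi sol do re la fa).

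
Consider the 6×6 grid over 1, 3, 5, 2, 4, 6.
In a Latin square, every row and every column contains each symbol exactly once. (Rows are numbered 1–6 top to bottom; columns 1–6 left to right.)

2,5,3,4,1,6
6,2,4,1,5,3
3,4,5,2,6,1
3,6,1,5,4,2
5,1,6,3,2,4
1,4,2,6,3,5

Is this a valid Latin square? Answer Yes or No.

Every row is a permutation, but column 2 contains 4 twice (at rows 3 and 6).

No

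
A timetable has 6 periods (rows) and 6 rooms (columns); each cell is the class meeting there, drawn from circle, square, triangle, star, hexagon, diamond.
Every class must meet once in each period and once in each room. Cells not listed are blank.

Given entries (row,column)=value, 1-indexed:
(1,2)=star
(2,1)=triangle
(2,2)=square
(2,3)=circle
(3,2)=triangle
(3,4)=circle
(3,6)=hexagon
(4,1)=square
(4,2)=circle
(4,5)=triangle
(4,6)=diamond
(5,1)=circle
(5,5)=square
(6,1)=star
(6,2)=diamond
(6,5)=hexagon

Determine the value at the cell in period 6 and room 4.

square

Period 2, room 6: period 2 has {circle, square, triangle} and room 6 has {hexagon, diamond}, leaving only star.
Period 2, room 5: period 2 has {circle, square, triangle, star} and room 5 has {square, triangle, hexagon}, leaving only diamond.
Period 1, room 5: period 1 has {star} and room 5 has {square, triangle, hexagon, diamond}, leaving only circle.
Period 2, room 4: period 2 has {circle, square, triangle, star, diamond} and room 4 has {circle}, leaving only hexagon.
Period 3, room 1: period 3 has {circle, triangle, hexagon} and room 1 has {circle, square, triangle, star}, leaving only diamond.
Period 1, room 1: period 1 has {circle, star} and room 1 has {circle, square, triangle, star, diamond}, leaving only hexagon.
Period 3, room 5: period 3 has {circle, triangle, hexagon, diamond} and room 5 has {circle, square, triangle, hexagon, diamond}, leaving only star.
Period 3, room 3: period 3 has {circle, triangle, star, hexagon, diamond} and room 3 has {circle}, leaving only square.
Period 4, room 4: period 4 has {circle, square, triangle, diamond} and room 4 has {circle, hexagon}, leaving only star.
Period 4, room 3: period 4 has {circle, square, triangle, star, diamond} and room 3 has {circle, square}, leaving only hexagon.
Period 5, room 2: period 5 has {circle, square} and room 2 has {circle, square, triangle, star, diamond}, leaving only hexagon.
Period 5, room 6: period 5 has {circle, square, hexagon} and room 6 has {star, hexagon, diamond}, leaving only triangle.
Period 1, room 6: period 1 has {circle, star, hexagon} and room 6 has {triangle, star, hexagon, diamond}, leaving only square.
Period 5, room 4: period 5 has {circle, square, triangle, hexagon} and room 4 has {circle, star, hexagon}, leaving only diamond.
Period 1, room 4: period 1 has {circle, square, star, hexagon} and room 4 has {circle, star, hexagon, diamond}, leaving only triangle.
Period 6 already has {star, hexagon, diamond} and room 4 already has {circle, triangle, star, hexagon, diamond}, so period 6, room 4 must be square.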